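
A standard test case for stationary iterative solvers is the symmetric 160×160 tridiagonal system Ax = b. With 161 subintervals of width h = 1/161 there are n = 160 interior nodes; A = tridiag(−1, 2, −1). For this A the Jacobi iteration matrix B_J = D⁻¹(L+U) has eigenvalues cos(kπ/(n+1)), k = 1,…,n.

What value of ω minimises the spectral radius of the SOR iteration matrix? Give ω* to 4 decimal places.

½·tridiag(1,0,1) at n=160: λ_k = cos(kπ/161); max |λ| at k=1 ⇒ ρ_J = cos(π/161) ≈ 0.9998.
root = sin(π/161) = 0.01951  (since 1−cos² = sin²).
Young: ω* = 2/(1+√(1−ρ_J²)) = 2/(1+0.01951) = 2/1.01951 = 1.9617.
[ρ_SOR] ω* − 1 = 0.9617.

ω* = 1.9617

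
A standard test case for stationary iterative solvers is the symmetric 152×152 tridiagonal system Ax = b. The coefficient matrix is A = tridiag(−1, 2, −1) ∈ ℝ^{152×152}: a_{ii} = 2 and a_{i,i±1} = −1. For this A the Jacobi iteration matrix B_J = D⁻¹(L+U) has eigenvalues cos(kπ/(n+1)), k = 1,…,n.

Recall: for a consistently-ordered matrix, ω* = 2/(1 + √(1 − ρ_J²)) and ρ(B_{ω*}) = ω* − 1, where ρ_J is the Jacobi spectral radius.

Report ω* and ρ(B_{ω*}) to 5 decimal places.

ω* = 1.95976, ρ_SOR = 0.95976

n=152: λ(B_J) = 1 − λ(A)/2 = cos(kπ/153); k=1 gives ρ_J = 0.99979.
root = sin(π/153) = 0.020532  (since 1−cos² = sin²).
ω* = 2/(1+0.020532) = 1.95976
At ω = 1.95976 every |λ(B_ω)| = ω−1, so ρ_SOR = 0.95976.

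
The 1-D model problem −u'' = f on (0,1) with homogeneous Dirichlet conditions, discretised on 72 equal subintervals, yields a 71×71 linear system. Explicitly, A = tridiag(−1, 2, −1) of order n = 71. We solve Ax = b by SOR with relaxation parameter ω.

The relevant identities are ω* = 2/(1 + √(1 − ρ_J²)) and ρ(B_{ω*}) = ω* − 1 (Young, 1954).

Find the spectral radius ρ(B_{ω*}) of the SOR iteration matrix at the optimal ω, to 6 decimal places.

n=71: λ(B_J) = 1 − λ(A)/2 = cos(kπ/72); k=1 gives ρ_J = 0.999048.
root = sin(π/72) = 0.0436194  (since 1−cos² = sin²).
[ω*] 2 ÷ (1 + 0.0436194) = 2 ÷ 1.0436194 = 1.916407.
Hence ρ(B_{ω*}) = 1.916407 − 1 = 0.916407.

ρ_SOR = 0.916407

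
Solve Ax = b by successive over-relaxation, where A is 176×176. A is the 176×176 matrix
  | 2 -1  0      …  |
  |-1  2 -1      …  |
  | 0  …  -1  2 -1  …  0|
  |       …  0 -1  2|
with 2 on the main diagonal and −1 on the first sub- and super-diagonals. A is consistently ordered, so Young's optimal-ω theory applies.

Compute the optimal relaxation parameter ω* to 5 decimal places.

ω* = 1.96512

n=176: λ(B_J) = 1 − λ(A)/2 = cos(kπ/177); k=1 gives ρ_J = 0.99984.
root = sin(π/177) = 0.017748  (since 1−cos² = sin²).
ω* = 2/(1 + 0.017748) = 2/1.017748 = 1.96512.
ρ_SOR = ω* − 1 = 1.96512 − 1 = 0.96512.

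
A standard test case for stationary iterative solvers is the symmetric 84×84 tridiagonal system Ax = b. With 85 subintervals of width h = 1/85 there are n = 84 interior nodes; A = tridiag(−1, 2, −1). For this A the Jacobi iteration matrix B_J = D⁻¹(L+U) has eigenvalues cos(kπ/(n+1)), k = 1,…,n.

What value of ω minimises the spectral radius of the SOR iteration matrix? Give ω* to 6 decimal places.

n=84: λ(B_J) = 1 − λ(A)/2 = cos(kπ/85); k=1 gives ρ_J = 0.999317.
1 − cos²(π/85) = sin²(π/85) ⇒ √(1−ρ_J²) = sin(π/85) = 0.0369515.
ω* = 2/(1 + 0.0369515) = 2/1.0369515 = 1.928731.
At ω = 1.928731 every |λ(B_ω)| = ω−1, so ρ_SOR = 0.928731.

ω* = 1.928731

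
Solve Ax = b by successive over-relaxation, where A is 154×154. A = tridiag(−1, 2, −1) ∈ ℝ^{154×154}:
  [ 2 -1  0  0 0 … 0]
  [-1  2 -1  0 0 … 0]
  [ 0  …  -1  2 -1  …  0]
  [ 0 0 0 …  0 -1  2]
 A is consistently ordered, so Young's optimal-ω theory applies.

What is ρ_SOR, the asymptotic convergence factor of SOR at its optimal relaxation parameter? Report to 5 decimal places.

ρ_SOR = 0.96027

ρ_J = max_k |cos(kπ/155)| = cos(π/155) = 0.99979
root = sin(π/155) = 0.020267  (since 1−cos² = sin²).
ω* = 2/(1 + 0.020267) = 2/1.020267 = 1.96027.
and ρ(B_{ω*}) = 1.96027 − 1 = 0.96027.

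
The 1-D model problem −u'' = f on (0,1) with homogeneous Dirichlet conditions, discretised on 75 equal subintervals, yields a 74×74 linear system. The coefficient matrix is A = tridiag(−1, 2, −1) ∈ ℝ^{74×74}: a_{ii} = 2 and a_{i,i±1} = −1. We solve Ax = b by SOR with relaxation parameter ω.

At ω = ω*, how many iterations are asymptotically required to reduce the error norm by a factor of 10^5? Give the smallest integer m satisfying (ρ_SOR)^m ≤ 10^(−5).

spectrum of D⁻¹(L+U) = {cos(kπ/75) : 1≤k≤74}; ρ_J = cos(π/75) = 0.9991228.
root = sin(π/75) = 0.0418757  (since 1−cos² = sin²).
Then 2/(1+√(1−ρ_J²)) = 2/(1+0.0418757); ω* = 2/1.0418757 = 1.9196148.
ρ(B_{ω*}) = ω*−1 = 0.9196148
m ≥ 5·ln10 / (−ln 0.9196148) = 137.385; smallest integer m = 138.

m = 138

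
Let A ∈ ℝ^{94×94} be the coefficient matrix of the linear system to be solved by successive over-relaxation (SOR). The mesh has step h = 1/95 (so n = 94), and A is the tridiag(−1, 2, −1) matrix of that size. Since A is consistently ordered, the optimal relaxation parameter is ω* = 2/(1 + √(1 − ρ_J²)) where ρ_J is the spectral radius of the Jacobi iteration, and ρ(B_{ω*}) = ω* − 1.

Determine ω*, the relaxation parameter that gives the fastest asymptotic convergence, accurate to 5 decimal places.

With n=94, ρ(Jacobi) = cos(π/95) = 0.99945.
√(1−ρ_J²) = |sin(π/95)| = 0.033063
ω* = 2 / (1 + 0.033063) = 2 / 1.033063 ≈ 1.93599.
ρ_SOR = ω* − 1 ≈ 0.93599.

ω* = 1.93599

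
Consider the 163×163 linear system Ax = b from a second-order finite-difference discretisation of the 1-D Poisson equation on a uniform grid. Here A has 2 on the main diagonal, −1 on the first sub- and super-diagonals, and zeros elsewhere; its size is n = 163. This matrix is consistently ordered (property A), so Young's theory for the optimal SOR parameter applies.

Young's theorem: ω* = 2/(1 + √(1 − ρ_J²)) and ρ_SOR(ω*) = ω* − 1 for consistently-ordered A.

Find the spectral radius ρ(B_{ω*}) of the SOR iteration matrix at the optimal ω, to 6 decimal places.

ρ_SOR = 0.962410

With n=163, ρ(Jacobi) = cos(π/164) = 0.999817.
√(1−ρ_J²) simplifies to sin(π/164) = 0.0191549.
So ω* = 2/1.0191549 = 1.962410 (Young).
and ρ(B_{ω*}) = 1.962410 − 1 = 0.962410.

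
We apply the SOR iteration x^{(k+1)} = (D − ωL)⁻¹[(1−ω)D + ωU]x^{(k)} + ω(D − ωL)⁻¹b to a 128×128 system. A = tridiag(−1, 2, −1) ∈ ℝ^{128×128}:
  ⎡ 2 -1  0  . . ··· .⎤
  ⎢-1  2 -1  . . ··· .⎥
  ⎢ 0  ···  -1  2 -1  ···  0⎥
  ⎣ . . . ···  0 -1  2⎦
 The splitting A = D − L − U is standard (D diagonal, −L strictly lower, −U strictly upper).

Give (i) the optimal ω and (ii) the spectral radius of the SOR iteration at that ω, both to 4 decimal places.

spectrum of D⁻¹(L+U) = {cos(kπ/129) : 1≤k≤128}; ρ_J = cos(π/129) = 0.9997.
√(1−ρ_J²) simplifies to sin(π/129) = 0.02435.
ω* = 2/(1 + 0.02435) = 2/1.02435 = 1.9525.
ρ_SOR = ω* − 1 ≈ 0.9525.

ω* = 1.9525, ρ_SOR = 0.9525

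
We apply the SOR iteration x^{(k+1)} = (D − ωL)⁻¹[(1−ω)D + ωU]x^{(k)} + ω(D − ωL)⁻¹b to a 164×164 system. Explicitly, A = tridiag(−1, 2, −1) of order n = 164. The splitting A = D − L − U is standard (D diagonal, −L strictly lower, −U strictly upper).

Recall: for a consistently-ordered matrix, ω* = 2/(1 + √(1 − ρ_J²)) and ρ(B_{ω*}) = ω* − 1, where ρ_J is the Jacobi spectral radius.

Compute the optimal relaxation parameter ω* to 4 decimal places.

spectrum of D⁻¹(L+U) = {cos(kπ/165) : 1≤k≤164}; ρ_J = cos(π/165) = 0.9998.
1 − cos²(π/165) = sin²(π/165) ⇒ √(1−ρ_J²) = sin(π/165) = 0.01904.
[ω*] 2 ÷ (1 + 0.01904) = 2 ÷ 1.01904 = 1.9626.
and ρ(B_{ω*}) = 1.9626 − 1 = 0.9626.

ω* = 1.9626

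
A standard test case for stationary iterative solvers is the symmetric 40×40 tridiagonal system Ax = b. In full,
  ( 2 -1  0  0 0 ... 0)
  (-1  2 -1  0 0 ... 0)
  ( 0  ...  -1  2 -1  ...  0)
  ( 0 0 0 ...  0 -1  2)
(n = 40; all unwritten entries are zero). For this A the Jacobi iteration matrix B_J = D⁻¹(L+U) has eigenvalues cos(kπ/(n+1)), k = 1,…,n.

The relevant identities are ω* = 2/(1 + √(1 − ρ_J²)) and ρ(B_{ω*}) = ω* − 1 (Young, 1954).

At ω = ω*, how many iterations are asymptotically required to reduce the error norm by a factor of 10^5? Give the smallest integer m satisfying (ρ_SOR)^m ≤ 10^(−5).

m = 76

[ρ_J] n=40: ρ(B_J) = cos(π/(n+1)) = cos(π/41) = 0.9970658.
root = sin(π/41) = 0.0765493  (since 1−cos² = sin²).
ω* = 2/(1+0.0765493) = 1.8577877
[ρ_SOR] ω* − 1 = 0.8577877.
(0.8577877)^m ≤ 10^{−5}  ⇒  m·ln(0.8577877) ≤ −5·ln10  ⇒  m ≥ 75.052  ⇒  m = 76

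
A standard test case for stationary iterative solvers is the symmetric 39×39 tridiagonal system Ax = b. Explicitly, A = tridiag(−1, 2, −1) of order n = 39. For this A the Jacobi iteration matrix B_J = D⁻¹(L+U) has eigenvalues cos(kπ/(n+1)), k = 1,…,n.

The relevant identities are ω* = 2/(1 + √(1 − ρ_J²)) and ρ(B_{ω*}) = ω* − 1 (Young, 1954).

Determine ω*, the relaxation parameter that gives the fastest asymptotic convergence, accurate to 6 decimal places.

ω* = 1.854498

spectrum of D⁻¹(L+U) = {cos(kπ/40) : 1≤k≤39}; ρ_J = cos(π/40) = 0.996917.
√(1−ρ_J²) = |sin(π/40)| = 0.0784591
Young: ω* = 2/(1+√(1−ρ_J²)) = 2/(1+0.0784591) = 2/1.0784591 = 1.854498.
At ω = 1.854498 every |λ(B_ω)| = ω−1, so ρ_SOR = 0.854498.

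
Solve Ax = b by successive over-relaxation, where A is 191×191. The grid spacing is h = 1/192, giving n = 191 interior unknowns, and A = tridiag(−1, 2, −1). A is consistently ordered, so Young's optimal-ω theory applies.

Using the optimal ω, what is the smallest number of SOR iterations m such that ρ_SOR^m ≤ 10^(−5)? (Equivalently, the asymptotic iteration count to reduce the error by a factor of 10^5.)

m = 352

With n=191, ρ(Jacobi) = cos(π/192) = 0.9998661.
√(1−ρ_J²) = |sin(π/192)| = 0.0163617
[ω*] 2 ÷ (1 + 0.0163617) = 2 ÷ 1.0163617 = 1.9678034.
[ρ_SOR] ω* − 1 = 0.9678034.
For 5 digits: m = 5·ln10 / (−ln 0.9678034) = 11.5129/0.0327263 = 351.794; round up → m = 352.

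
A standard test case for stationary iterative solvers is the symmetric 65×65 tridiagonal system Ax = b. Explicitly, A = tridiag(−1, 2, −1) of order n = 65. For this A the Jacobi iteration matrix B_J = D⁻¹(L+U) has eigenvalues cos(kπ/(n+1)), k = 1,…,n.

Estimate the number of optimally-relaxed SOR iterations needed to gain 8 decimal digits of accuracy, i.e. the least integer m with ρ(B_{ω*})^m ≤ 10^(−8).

n=65: λ(B_J) = 1 − λ(A)/2 = cos(kπ/66); k=1 gives ρ_J = 0.9988673.
1 − cos²(π/66) = sin²(π/66) ⇒ √(1−ρ_J²) = sin(π/66) = 0.0475819.
ω* = 2 / (1 + 0.0475819) = 2 / 1.0475819 ≈ 1.9091586.
At ω = 1.9091586 every |λ(B_ω)| = ω−1, so ρ_SOR = 0.9091586.
m ≥ 8·ln10 / (−ln 0.9091586) = 193.422; smallest integer m = 194.

m = 194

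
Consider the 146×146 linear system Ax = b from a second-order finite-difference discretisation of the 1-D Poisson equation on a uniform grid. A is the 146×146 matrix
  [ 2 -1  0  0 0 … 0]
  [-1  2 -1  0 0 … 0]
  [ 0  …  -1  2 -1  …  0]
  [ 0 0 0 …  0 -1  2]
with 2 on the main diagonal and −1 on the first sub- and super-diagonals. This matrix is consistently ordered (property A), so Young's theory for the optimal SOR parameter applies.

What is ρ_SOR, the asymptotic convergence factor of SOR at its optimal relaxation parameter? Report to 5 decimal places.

ρ_SOR = 0.95815

B_J for the 146×146 system has eigenvalues cos(kπ/147); ρ_J = cos(π/147) = 0.99977.
√(1−ρ_J²) simplifies to sin(π/147) = 0.021370.
ω* = 2/(1+0.021370) = 1.95815
At ω = 1.95815 every |λ(B_ω)| = ω−1, so ρ_SOR = 0.95815.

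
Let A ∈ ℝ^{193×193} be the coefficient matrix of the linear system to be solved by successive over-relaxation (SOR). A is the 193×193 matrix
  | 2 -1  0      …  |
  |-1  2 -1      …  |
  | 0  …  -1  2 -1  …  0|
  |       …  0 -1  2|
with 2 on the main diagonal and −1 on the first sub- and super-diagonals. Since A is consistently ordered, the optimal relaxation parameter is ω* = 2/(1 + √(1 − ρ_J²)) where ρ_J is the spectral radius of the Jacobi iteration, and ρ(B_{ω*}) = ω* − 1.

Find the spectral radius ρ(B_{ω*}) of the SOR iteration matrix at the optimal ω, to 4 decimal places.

ρ_SOR = 0.9681

½·tridiag(1,0,1) at n=193: λ_k = cos(kπ/194); max |λ| at k=1 ⇒ ρ_J = cos(π/194) ≈ 0.9999.
√(1−ρ_J²) = |sin(π/194)| = 0.01619
ω* = 2 / (1 + 0.01619) = 2 / 1.01619 ≈ 1.9681.
ρ_SOR = ω* − 1 ≈ 0.9681.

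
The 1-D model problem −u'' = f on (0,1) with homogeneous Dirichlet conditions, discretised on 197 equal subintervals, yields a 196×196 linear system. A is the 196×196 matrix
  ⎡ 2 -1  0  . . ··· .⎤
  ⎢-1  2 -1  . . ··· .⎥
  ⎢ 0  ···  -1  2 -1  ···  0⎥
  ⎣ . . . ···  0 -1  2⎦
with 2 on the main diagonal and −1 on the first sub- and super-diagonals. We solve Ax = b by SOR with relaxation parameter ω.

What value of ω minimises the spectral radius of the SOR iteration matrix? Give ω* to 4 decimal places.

With n=196, ρ(Jacobi) = cos(π/197) = 0.9999.
root = sin(π/197) = 0.01595  (since 1−cos² = sin²).
[ω*] 2 ÷ (1 + 0.01595) = 2 ÷ 1.01595 = 1.9686.
Hence ρ(B_{ω*}) = 1.9686 − 1 = 0.9686.

ω* = 1.9686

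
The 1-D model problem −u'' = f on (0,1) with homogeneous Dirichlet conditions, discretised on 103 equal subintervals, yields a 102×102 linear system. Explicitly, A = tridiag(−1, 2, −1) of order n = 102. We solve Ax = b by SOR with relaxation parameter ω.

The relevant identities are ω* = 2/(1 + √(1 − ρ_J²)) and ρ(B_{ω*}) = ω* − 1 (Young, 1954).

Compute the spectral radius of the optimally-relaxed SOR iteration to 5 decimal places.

ρ_SOR = 0.94081

[ρ_J] n=102: ρ(B_J) = cos(π/(n+1)) = cos(π/103) = 0.99953.
√(1−ρ_J²) simplifies to sin(π/103) = 0.030496.
So ω* = 2/1.030496 = 1.94081 (Young).
[ρ_SOR] ω* − 1 = 0.94081.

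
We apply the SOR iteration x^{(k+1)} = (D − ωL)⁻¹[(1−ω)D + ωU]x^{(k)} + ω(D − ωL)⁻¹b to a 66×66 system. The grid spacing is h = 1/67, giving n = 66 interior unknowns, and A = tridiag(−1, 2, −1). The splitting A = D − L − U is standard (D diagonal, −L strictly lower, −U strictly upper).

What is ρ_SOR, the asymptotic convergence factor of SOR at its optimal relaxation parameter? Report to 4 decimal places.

ρ_SOR = 0.9105

n=66: λ(B_J) = 1 − λ(A)/2 = cos(kπ/67); k=1 gives ρ_J = 0.9989.
1 − cos²(π/67) = sin²(π/67) ⇒ √(1−ρ_J²) = sin(π/67) = 0.04687.
Young: ω* = 2/(1+√(1−ρ_J²)) = 2/(1+0.04687) = 2/1.04687 = 1.9105.
At ω = 1.9105 every |λ(B_ω)| = ω−1, so ρ_SOR = 0.9105.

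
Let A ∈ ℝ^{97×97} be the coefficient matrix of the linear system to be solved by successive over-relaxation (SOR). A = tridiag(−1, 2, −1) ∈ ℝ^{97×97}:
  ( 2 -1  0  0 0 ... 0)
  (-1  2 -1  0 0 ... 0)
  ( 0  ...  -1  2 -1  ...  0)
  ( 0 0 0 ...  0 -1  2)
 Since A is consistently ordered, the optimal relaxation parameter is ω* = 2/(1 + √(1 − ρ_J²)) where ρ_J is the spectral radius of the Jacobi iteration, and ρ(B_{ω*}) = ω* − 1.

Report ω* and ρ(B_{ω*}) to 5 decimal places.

[ρ_J] n=97: ρ(B_J) = cos(π/(n+1)) = cos(π/98) = 0.99949.
√(1−ρ_J²) = |sin(π/98)| = 0.032052
ω* = 2/(1+0.032052) = 1.93789
Hence ρ(B_{ω*}) = 1.93789 − 1 = 0.93789.

ω* = 1.93789, ρ_SOR = 0.93789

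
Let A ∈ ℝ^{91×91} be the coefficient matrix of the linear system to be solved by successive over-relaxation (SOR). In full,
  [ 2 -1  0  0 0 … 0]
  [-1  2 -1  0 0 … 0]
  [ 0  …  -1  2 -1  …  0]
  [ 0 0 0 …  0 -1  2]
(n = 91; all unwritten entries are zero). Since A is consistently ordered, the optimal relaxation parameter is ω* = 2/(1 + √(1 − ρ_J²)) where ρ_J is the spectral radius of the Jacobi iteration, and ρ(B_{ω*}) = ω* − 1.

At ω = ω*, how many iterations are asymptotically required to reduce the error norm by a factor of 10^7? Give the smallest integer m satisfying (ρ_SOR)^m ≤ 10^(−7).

With n=91, ρ(Jacobi) = cos(π/92) = 0.9994170.
√(1 − cos²(π/92)) = sin(π/92) ≈ 0.0341411.
Young: ω* = 2/(1+√(1−ρ_J²)) = 2/(1+0.0341411) = 2/1.0341411 = 1.9339721.
and ρ(B_{ω*}) = 1.9339721 − 1 = 0.9339721.
ρ_SOR^m ≤ 10^(−7) ⇔ m ≥ 7·ln10/(−ln 0.9339721) = 16.1181/0.0683087 = 235.960; m = ⌈235.960⌉ = 236.

m = 236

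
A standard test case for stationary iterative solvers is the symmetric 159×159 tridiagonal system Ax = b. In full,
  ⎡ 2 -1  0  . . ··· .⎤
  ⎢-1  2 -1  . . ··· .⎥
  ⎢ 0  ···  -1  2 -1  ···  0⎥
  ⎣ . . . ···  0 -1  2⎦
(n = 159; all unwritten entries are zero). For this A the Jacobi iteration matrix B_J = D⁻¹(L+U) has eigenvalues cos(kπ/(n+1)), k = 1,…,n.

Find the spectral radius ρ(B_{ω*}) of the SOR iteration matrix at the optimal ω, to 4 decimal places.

ρ_SOR = 0.9615

With n=159, ρ(Jacobi) = cos(π/160) = 0.9998.
√(1 − cos²(π/160)) = sin(π/160) ≈ 0.01963.
Then 2/(1+√(1−ρ_J²)) = 2/(1+0.01963); ω* = 2/1.01963 = 1.9615.
ρ_SOR = ω* − 1 ≈ 0.9615.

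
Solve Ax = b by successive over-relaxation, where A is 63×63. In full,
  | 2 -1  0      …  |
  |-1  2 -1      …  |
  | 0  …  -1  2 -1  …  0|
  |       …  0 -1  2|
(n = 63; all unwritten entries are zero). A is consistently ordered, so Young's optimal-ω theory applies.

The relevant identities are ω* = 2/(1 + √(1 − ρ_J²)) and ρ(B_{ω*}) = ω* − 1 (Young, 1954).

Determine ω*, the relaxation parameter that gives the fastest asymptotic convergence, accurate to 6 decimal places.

ω* = 1.906455

½·tridiag(1,0,1) at n=63: λ_k = cos(kπ/64); max |λ| at k=1 ⇒ ρ_J = cos(π/64) ≈ 0.998795.
1 − cos²(π/64) = sin²(π/64) ⇒ √(1−ρ_J²) = sin(π/64) = 0.0490677.
ω* = 2/(1 + 0.0490677) = 2/1.0490677 = 1.906455.
ρ_SOR = ω* − 1 = 1.906455 − 1 = 0.906455.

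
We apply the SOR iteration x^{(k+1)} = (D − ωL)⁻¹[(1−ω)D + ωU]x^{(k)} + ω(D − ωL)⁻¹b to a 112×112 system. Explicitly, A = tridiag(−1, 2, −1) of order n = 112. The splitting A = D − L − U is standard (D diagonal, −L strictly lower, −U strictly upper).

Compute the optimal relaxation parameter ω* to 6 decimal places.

ρ_J = max_k |cos(kπ/113)| = cos(π/113) = 0.999614
1 − cos²(π/113) = sin²(π/113) ⇒ √(1−ρ_J²) = sin(π/113) = 0.0277981.
Then 2/(1+√(1−ρ_J²)) = 2/(1+0.0277981); ω* = 2/1.0277981 = 1.945907.
[ρ_SOR] ω* − 1 = 0.945907.

ω* = 1.945907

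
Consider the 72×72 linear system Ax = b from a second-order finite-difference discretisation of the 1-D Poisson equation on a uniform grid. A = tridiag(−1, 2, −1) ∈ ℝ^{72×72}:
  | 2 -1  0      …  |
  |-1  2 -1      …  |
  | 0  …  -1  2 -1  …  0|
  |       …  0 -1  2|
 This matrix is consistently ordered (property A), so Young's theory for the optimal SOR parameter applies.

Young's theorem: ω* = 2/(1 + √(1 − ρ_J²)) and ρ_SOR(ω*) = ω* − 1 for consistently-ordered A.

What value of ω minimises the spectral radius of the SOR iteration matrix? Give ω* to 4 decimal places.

ω* = 1.9175

½·tridiag(1,0,1) at n=72: λ_k = cos(kπ/73); max |λ| at k=1 ⇒ ρ_J = cos(π/73) ≈ 0.9991.
√(1−ρ_J²) simplifies to sin(π/73) = 0.04302.
ω* = 2/(1 + 0.04302) = 2/1.04302 = 1.9175.
Hence ρ(B_{ω*}) = 1.9175 − 1 = 0.9175.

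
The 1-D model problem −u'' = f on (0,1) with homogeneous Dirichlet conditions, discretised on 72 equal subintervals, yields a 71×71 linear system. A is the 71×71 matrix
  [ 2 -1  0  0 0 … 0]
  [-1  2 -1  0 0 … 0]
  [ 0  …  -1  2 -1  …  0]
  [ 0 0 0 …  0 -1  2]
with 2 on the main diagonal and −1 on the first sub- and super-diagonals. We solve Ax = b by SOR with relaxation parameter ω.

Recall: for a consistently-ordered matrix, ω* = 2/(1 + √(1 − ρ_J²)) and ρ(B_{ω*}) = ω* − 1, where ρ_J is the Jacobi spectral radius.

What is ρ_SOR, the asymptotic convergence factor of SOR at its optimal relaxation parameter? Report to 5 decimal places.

With n=71, ρ(Jacobi) = cos(π/72) = 0.99905.
√(1−ρ_J²) simplifies to sin(π/72) = 0.043619.
Then 2/(1+√(1−ρ_J²)) = 2/(1+0.043619); ω* = 2/1.043619 = 1.91641.
ρ(B_{ω*}) = ω*−1 = 0.91641

ρ_SOR = 0.91641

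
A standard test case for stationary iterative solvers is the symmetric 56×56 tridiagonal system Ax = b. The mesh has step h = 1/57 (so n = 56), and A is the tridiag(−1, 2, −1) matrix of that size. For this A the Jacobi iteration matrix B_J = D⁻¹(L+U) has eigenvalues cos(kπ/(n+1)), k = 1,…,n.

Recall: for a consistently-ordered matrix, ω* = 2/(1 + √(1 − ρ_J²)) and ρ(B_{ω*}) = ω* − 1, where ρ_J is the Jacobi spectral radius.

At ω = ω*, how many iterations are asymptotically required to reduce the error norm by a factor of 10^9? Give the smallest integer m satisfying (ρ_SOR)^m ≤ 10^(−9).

n=56: λ(B_J) = 1 − λ(A)/2 = cos(kπ/57); k=1 gives ρ_J = 0.9984815.
√(1 − cos²(π/57)) = sin(π/57) ≈ 0.0550878.
ω* = 2/(1+0.0550878) = 1.8955768
Hence ρ(B_{ω*}) = 1.8955768 − 1 = 0.8955768.
9·ln10 = 20.7233; −ln(0.8955768) = 0.110287; m = ⌈20.7233/0.110287⌉ = ⌈187.903⌉ = 188.

m = 188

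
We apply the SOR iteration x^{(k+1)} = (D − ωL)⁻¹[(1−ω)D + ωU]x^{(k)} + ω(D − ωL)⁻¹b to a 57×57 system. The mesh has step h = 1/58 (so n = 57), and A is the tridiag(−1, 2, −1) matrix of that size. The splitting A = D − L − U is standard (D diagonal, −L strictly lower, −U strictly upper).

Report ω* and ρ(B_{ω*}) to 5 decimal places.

ω* = 1.89728, ρ_SOR = 0.89728

B_J for the 57×57 system has eigenvalues cos(kπ/58); ρ_J = cos(π/58) = 0.99853.
root = sin(π/58) = 0.054139  (since 1−cos² = sin²).
ω* = 2/(1 + 0.054139) = 2/1.054139 = 1.89728.
and ρ(B_{ω*}) = 1.89728 − 1 = 0.89728.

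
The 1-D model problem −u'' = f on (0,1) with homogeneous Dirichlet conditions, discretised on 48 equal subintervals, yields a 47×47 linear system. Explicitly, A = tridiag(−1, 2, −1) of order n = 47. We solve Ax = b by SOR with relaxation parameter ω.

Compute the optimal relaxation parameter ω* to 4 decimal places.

ω* = 1.8772

n=47: λ(B_J) = 1 − λ(A)/2 = cos(kπ/48); k=1 gives ρ_J = 0.9979.
root = sin(π/48) = 0.06540  (since 1−cos² = sin²).
ω* = 2 / (1 + 0.06540) = 2 / 1.06540 ≈ 1.8772.
and ρ(B_{ω*}) = 1.8772 − 1 = 0.8772.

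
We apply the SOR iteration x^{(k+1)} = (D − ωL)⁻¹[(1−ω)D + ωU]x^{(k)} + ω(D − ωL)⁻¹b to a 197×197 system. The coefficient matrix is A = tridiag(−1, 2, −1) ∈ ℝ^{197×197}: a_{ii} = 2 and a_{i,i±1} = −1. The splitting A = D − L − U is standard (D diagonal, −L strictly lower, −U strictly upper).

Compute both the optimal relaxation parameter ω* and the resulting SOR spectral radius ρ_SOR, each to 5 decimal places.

ω* = 1.96876, ρ_SOR = 0.96876

spectrum of D⁻¹(L+U) = {cos(kπ/198) : 1≤k≤197}; ρ_J = cos(π/198) = 0.99987.
√(1−ρ_J²) simplifies to sin(π/198) = 0.015866.
Young: ω* = 2/(1+√(1−ρ_J²)) = 2/(1+0.015866) = 2/1.015866 = 1.96876.
Hence ρ(B_{ω*}) = 1.96876 − 1 = 0.96876.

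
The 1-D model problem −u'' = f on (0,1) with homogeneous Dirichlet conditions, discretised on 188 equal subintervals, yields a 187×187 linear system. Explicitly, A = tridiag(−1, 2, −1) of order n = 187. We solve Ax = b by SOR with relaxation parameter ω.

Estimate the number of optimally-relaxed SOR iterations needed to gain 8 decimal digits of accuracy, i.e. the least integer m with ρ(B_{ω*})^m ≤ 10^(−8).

m = 552

ρ_J = max_k |cos(kπ/188)| = cos(π/188) = 0.9998604
√(1−ρ_J²) = |sin(π/188)| = 0.0167098
So ω* = 2/1.0167098 = 1.9671297 (Young).
At ω = 1.9671297 every |λ(B_ω)| = ω−1, so ρ_SOR = 0.9671297.
Need (0.9671297)^m ≤ 10^(−8): m ≥ 8·ln10/|ln 0.9671297| = 18.4207/0.0334227 = 551.143 ⇒ m = 552.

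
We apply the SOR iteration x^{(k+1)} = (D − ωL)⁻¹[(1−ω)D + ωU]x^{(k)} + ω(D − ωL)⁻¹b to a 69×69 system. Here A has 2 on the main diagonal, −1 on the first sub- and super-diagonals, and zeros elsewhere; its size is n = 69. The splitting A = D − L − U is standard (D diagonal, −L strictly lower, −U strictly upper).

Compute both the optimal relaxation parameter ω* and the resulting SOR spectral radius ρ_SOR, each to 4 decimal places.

ω* = 1.9141, ρ_SOR = 0.9141

ρ_J = max_k |cos(kπ/70)| = cos(π/70) = 0.9990
root = sin(π/70) = 0.04486  (since 1−cos² = sin²).
ω* = 2 / (1 + 0.04486) = 2 / 1.04486 ≈ 1.9141.
ρ_SOR = ω* − 1 = 1.9141 − 1 = 0.9141.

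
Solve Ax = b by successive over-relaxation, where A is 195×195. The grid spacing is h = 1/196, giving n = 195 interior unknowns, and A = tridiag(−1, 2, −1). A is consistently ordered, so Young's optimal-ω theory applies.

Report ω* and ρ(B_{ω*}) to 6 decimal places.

spectrum of D⁻¹(L+U) = {cos(kπ/196) : 1≤k≤195}; ρ_J = cos(π/196) = 0.999872.
√(1−ρ_J²) simplifies to sin(π/196) = 0.0160278.
ω* = 2/(1 + 0.0160278) = 2/1.0160278 = 1.968450.
Hence ρ(B_{ω*}) = 1.968450 − 1 = 0.968450.

ω* = 1.968450, ρ_SOR = 0.968450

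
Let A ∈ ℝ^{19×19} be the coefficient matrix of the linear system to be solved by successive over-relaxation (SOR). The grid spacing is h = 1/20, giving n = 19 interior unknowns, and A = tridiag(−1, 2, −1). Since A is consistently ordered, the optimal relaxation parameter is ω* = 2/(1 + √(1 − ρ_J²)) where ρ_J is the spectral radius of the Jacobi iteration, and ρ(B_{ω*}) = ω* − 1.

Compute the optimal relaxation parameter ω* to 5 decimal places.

spectrum of D⁻¹(L+U) = {cos(kπ/20) : 1≤k≤19}; ρ_J = cos(π/20) = 0.98769.
√(1 − cos²(π/20)) = sin(π/20) ≈ 0.156434.
So ω* = 2/1.156434 = 1.72945 (Young).
Hence ρ(B_{ω*}) = 1.72945 − 1 = 0.72945.

ω* = 1.72945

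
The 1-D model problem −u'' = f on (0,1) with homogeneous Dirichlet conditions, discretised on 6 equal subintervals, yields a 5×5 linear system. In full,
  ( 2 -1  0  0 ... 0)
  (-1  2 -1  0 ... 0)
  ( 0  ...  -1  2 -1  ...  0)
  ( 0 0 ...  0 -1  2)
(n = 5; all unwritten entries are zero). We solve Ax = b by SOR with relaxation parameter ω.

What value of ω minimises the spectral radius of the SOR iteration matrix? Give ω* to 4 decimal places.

ω* = 1.3333

spectrum of D⁻¹(L+U) = {cos(kπ/6) : 1≤k≤5}; ρ_J = cos(π/6) = 0.8660.
root = sin(π/6) = 0.50000  (since 1−cos² = sin²).
Young: ω* = 2/(1+√(1−ρ_J²)) = 2/(1+0.50000) = 2/1.50000 = 1.3333.
ρ(B_{ω*}) = ω*−1 = 0.3333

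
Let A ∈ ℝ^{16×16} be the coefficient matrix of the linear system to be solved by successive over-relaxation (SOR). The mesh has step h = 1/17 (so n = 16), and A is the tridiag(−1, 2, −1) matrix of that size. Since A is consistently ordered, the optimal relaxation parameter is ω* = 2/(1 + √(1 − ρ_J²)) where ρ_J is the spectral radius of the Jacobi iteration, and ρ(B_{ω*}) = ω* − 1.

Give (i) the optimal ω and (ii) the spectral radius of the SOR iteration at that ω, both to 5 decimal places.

spectrum of D⁻¹(L+U) = {cos(kπ/17) : 1≤k≤16}; ρ_J = cos(π/17) = 0.98297.
√(1−ρ_J²) simplifies to sin(π/17) = 0.183750.
Young: ω* = 2/(1+√(1−ρ_J²)) = 2/(1+0.183750) = 2/1.183750 = 1.68955.
ρ_SOR = ω* − 1 = 1.68955 − 1 = 0.68955.

ω* = 1.68955, ρ_SOR = 0.68955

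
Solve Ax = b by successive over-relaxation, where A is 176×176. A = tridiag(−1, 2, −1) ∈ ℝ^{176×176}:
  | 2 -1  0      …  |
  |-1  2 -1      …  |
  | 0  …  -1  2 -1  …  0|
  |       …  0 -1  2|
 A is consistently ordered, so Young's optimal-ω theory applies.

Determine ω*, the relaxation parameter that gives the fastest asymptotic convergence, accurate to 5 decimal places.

½·tridiag(1,0,1) at n=176: λ_k = cos(kπ/177); max |λ| at k=1 ⇒ ρ_J = cos(π/177) ≈ 0.99984.
√(1 − cos²(π/177)) = sin(π/177) ≈ 0.017748.
ω* = 2/(1+0.017748) = 1.96512
ρ_SOR = ω* − 1 ≈ 0.96512.

ω* = 1.96512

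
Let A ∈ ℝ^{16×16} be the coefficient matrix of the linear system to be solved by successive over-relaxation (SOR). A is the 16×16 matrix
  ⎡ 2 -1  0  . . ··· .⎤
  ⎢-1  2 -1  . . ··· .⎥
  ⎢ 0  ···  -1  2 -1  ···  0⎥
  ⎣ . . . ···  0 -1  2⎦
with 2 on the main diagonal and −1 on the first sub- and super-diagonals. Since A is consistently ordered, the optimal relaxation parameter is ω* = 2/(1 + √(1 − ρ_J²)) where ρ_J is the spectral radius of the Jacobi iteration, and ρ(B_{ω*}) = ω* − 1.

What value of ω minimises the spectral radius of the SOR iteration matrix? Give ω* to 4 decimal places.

spectrum of D⁻¹(L+U) = {cos(kπ/17) : 1≤k≤16}; ρ_J = cos(π/17) = 0.9830.
1 − cos²(π/17) = sin²(π/17) ⇒ √(1−ρ_J²) = sin(π/17) = 0.18375.
[ω*] 2 ÷ (1 + 0.18375) = 2 ÷ 1.18375 = 1.6895.
At ω = 1.6895 every |λ(B_ω)| = ω−1, so ρ_SOR = 0.6895.

ω* = 1.6895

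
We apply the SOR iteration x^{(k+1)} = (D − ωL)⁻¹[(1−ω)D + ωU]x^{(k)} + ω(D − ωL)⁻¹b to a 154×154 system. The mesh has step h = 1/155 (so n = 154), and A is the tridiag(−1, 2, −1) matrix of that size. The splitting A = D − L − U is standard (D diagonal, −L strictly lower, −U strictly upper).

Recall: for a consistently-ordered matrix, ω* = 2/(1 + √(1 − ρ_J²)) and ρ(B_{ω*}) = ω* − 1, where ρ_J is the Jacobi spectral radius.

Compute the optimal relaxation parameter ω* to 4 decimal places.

spectrum of D⁻¹(L+U) = {cos(kπ/155) : 1≤k≤154}; ρ_J = cos(π/155) = 0.9998.
root = sin(π/155) = 0.02027  (since 1−cos² = sin²).
[ω*] 2 ÷ (1 + 0.02027) = 2 ÷ 1.02027 = 1.9603.
ρ_SOR = ω* − 1 ≈ 0.9603.

ω* = 1.9603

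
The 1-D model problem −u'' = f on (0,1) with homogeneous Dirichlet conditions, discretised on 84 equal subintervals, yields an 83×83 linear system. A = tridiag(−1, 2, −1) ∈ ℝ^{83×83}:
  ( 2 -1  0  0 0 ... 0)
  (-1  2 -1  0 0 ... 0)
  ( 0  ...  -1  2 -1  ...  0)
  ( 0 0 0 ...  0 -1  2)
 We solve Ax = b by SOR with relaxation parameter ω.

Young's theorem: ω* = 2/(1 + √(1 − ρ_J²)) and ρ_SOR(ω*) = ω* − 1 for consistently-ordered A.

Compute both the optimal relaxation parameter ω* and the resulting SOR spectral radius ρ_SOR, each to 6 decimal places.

B_J for the 83×83 system has eigenvalues cos(kπ/84); ρ_J = cos(π/84) = 0.999301.
√(1−ρ_J²) simplifies to sin(π/84) = 0.0373912.
Young: ω* = 2/(1+√(1−ρ_J²)) = 2/(1+0.0373912) = 2/1.0373912 = 1.927913.
[ρ_SOR] ω* − 1 = 0.927913.

ω* = 1.927913, ρ_SOR = 0.927913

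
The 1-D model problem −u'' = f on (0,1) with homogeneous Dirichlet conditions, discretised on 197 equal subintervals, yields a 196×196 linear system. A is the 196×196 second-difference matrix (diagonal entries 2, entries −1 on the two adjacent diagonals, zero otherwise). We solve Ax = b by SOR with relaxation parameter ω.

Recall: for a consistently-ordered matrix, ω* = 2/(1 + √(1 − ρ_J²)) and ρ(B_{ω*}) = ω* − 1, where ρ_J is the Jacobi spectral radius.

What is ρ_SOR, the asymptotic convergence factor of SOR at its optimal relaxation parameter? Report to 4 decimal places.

ρ_SOR = 0.9686

n=196: λ(B_J) = 1 − λ(A)/2 = cos(kπ/197); k=1 gives ρ_J = 0.9999.
√(1 − cos²(π/197)) = sin(π/197) ≈ 0.01595.
So ω* = 2/1.01595 = 1.9686 (Young).
[ρ_SOR] ω* − 1 = 0.9686.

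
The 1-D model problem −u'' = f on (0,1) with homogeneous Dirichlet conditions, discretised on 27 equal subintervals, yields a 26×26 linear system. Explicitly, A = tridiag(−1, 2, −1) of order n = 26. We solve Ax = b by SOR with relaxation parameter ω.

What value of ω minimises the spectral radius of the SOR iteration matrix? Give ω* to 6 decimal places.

ω* = 1.791966

[ρ_J] n=26: ρ(B_J) = cos(π/(n+1)) = cos(π/27) = 0.993238.
√(1−ρ_J²) simplifies to sin(π/27) = 0.1160929.
Young: ω* = 2/(1+√(1−ρ_J²)) = 2/(1+0.1160929) = 2/1.1160929 = 1.791966.
ρ(B_{ω*}) = ω*−1 = 0.791966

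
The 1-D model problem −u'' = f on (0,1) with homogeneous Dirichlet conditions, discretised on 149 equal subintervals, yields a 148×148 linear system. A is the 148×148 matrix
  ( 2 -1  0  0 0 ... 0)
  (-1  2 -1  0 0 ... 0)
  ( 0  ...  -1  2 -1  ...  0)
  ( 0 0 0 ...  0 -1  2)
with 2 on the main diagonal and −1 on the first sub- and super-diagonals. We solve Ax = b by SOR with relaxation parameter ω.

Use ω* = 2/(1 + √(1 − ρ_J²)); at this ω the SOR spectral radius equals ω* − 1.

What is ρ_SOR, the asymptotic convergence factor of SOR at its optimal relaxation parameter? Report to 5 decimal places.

ρ_SOR = 0.95870

½·tridiag(1,0,1) at n=148: λ_k = cos(kπ/149); max |λ| at k=1 ⇒ ρ_J = cos(π/149) ≈ 0.99978.
√(1−ρ_J²) simplifies to sin(π/149) = 0.021083.
ω* = 2/(1 + 0.021083) = 2/1.021083 = 1.95870.
ρ_SOR = ω* − 1 = 1.95870 − 1 = 0.95870.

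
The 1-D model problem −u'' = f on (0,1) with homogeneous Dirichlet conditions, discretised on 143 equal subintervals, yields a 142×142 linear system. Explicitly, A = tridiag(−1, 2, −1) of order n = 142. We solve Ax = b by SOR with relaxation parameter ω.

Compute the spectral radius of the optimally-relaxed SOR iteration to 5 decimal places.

ρ_SOR = 0.95701

½·tridiag(1,0,1) at n=142: λ_k = cos(kπ/143); max |λ| at k=1 ⇒ ρ_J = cos(π/143) ≈ 0.99976.
√(1−ρ_J²) = |sin(π/143)| = 0.021967
ω* = 2/(1+0.021967) = 1.95701
ρ_SOR = ω* − 1 ≈ 0.95701.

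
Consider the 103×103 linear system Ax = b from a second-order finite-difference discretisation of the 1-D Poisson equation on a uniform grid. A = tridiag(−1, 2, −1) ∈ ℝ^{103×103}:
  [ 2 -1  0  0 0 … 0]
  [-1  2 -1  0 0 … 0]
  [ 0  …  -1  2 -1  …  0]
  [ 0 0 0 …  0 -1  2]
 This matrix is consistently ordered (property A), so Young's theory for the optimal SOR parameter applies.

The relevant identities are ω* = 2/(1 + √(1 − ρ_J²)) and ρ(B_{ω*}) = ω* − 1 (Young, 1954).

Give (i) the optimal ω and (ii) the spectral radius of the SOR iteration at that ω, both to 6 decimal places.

ω* = 1.941365, ρ_SOR = 0.941365

½·tridiag(1,0,1) at n=103: λ_k = cos(kπ/104); max |λ| at k=1 ⇒ ρ_J = cos(π/104) ≈ 0.999544.
√(1 − cos²(π/104)) = sin(π/104) ≈ 0.0302030.
ω* = 2 / (1 + 0.0302030) = 2 / 1.0302030 ≈ 1.941365.
ρ(B_{ω*}) = ω*−1 = 0.941365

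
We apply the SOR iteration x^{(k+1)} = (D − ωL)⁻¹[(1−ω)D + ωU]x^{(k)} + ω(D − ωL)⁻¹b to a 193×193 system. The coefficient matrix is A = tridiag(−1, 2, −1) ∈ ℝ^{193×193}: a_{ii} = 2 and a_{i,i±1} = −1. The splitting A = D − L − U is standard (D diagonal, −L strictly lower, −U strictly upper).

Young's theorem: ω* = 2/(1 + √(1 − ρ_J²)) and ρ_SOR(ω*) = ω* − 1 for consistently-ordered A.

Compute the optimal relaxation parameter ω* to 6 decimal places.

ω* = 1.968130

B_J for the 193×193 system has eigenvalues cos(kπ/194); ρ_J = cos(π/194) = 0.999869.
√(1 − cos²(π/194)) = sin(π/194) ≈ 0.0161931.
So ω* = 2/1.0161931 = 1.968130 (Young).
and ρ(B_{ω*}) = 1.968130 − 1 = 0.968130.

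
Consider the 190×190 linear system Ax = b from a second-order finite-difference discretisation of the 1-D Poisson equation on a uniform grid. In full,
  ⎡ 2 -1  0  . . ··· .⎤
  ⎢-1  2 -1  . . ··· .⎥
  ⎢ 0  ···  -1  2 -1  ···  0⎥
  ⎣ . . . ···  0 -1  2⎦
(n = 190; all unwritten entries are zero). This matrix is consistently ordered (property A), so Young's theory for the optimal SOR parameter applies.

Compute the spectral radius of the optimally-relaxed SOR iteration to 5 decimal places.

ρ_SOR = 0.96764

½·tridiag(1,0,1) at n=190: λ_k = cos(kπ/191); max |λ| at k=1 ⇒ ρ_J = cos(π/191) ≈ 0.99986.
√(1−ρ_J²) = |sin(π/191)| = 0.016447
ω* = 2 / (1 + 0.016447) = 2 / 1.016447 ≈ 1.96764.
At ω = 1.96764 every |λ(B_ω)| = ω−1, so ρ_SOR = 0.96764.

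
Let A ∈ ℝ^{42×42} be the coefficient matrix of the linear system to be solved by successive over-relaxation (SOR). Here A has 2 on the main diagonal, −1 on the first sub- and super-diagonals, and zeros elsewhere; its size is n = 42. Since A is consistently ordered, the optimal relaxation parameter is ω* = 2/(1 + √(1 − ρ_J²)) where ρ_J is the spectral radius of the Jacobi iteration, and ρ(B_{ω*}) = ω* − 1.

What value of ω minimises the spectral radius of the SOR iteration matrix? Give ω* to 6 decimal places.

spectrum of D⁻¹(L+U) = {cos(kπ/43) : 1≤k≤42}; ρ_J = cos(π/43) = 0.997332.
1 − cos²(π/43) = sin²(π/43) ⇒ √(1−ρ_J²) = sin(π/43) = 0.0729953.
Young: ω* = 2/(1+√(1−ρ_J²)) = 2/(1+0.0729953) = 2/1.0729953 = 1.863941.
and ρ(B_{ω*}) = 1.863941 − 1 = 0.863941.

ω* = 1.863941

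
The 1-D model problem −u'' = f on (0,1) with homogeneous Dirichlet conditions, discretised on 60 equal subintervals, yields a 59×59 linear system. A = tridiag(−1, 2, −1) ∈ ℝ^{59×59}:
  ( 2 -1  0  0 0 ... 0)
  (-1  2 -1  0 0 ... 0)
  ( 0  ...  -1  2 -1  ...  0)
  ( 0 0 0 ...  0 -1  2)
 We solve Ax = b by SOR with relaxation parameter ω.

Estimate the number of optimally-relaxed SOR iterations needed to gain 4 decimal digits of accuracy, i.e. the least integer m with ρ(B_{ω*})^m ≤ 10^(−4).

spectrum of D⁻¹(L+U) = {cos(kπ/60) : 1≤k≤59}; ρ_J = cos(π/60) = 0.9986295.
√(1 − cos²(π/60)) = sin(π/60) ≈ 0.0523360.
So ω* = 2/1.0523360 = 1.9005337 (Young).
[ρ_SOR] ω* − 1 = 0.9005337.
4·ln10 = 9.21034; −ln(0.9005337) = 0.104768; m = ⌈9.21034/0.104768⌉ = ⌈87.912⌉ = 88.

m = 88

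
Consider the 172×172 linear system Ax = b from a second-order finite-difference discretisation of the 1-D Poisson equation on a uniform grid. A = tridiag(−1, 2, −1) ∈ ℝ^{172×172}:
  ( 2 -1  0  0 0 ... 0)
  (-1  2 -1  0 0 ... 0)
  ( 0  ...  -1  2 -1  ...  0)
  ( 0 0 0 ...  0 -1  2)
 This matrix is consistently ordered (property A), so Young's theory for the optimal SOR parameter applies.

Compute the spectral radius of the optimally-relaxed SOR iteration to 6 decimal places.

With n=172, ρ(Jacobi) = cos(π/173) = 0.999835.
1 − cos²(π/173) = sin²(π/173) ⇒ √(1−ρ_J²) = sin(π/173) = 0.0181585.
So ω* = 2/1.0181585 = 1.964331 (Young).
Hence ρ(B_{ω*}) = 1.964331 − 1 = 0.964331.

ρ_SOR = 0.964331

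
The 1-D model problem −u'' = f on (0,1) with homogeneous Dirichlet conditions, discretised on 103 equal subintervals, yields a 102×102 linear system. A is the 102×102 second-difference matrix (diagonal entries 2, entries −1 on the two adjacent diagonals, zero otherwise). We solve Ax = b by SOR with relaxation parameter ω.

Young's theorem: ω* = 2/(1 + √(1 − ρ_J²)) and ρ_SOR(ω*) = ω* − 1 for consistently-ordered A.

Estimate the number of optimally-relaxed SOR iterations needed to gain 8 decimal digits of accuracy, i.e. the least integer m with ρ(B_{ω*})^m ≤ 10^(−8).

½·tridiag(1,0,1) at n=102: λ_k = cos(kπ/103); max |λ| at k=1 ⇒ ρ_J = cos(π/103) ≈ 0.9995349.
root = sin(π/103) = 0.0304962  (since 1−cos² = sin²).
Then 2/(1+√(1−ρ_J²)) = 2/(1+0.0304962); ω* = 2/1.0304962 = 1.9408126.
ρ_SOR = ω* − 1 = 1.9408126 − 1 = 0.9408126.
ρ_SOR^m ≤ 10^(−8) ⇔ m ≥ 8·ln10/(−ln 0.9408126) = 18.4207/0.0610113 = 301.923; m = ⌈301.923⌉ = 302.

m = 302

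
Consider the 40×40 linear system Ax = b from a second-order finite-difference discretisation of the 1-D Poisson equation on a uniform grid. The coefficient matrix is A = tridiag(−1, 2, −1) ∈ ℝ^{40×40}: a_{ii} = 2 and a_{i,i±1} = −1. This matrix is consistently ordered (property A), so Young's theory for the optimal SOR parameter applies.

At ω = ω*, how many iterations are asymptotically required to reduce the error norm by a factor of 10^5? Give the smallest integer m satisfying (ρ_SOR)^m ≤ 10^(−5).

ρ_J = max_k |cos(kπ/41)| = cos(π/41) = 0.9970658
root = sin(π/41) = 0.0765493  (since 1−cos² = sin²).
ω* = 2 / (1 + 0.0765493) = 2 / 1.0765493 ≈ 1.8577877.
ρ_SOR = ω* − 1 = 1.8577877 − 1 = 0.8577877.
(0.8577877)^m ≤ 10^{−5}  ⇒  m·ln(0.8577877) ≤ −5·ln10  ⇒  m ≥ 75.052  ⇒  m = 76

m = 76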